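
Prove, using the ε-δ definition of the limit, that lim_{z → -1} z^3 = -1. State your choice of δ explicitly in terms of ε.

δ = min(1, ε/7)

Let ε > 0 be given. We seek δ > 0 with 0 < |z + 1| < δ ⇒ |z^3 + 1| < ε.
Factor: z^3 + 1 = (z + 1)(z^2 - z + 1), so |z^3 + 1| = |z + 1|·|z^2 - z + 1|.
Restrict δ ≤ 1. Then |z + 1| < 1 gives |z| < 2, so by the triangle inequality |z^2 - z + 1| ≤ 2^2 + 2 + 1 = 7.
Hence |z^3 + 1| ≤ 7|z + 1|, which is < ε once |z + 1| < ε/7.
Take δ = min(1, ε/7). If 0 < |z + 1| < δ then both bounds hold and |z^3 + 1| ≤ 7|z + 1| < 7·(ε/7) = ε.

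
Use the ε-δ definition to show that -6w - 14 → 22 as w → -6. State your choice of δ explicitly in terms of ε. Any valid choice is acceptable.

Let ε > 0. We need δ > 0 so that 0 < |w + 6| < δ implies |(-6w - 14) − 22| < ε.
Since (-6w - 14) − 22 = -6(w + 6), we have |(-6w - 14) − 22| = 6|w + 6|.
Thus it suffices that |w + 6| < ε/6.
Take δ = ε/6. If 0 < |w + 6| < δ then |(-6w - 14) − 22| = 6|w + 6| < 6·(ε/6) = ε.

δ = ε/6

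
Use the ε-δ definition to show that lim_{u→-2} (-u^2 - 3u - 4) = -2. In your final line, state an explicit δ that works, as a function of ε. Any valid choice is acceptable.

δ = min(1, ε/4)

Let ε > 0 be given. We want δ > 0 such that 0 < |u + 2| < δ implies |(-u^2 - 3u - 4) + 2| < ε.
(-u^2 - 3u - 4) + 2 = -u^2 - 3u - 2 = (u + 2)(-u - 1).
So |(-u^2 - 3u - 4) + 2| = |u + 2|·|-u - 1|.
Require δ ≤ 1. Then |u + 2| < 1 gives |u| < 3, and by the triangle inequality |-u - 1| ≤ 3 + 1 = 4.
Hence |(-u^2 - 3u - 4) + 2| ≤ 4|u + 2| < ε provided |u + 2| < ε/4.
Choosing δ = min(1, ε/4) ensures both conditions, hence |(-u^2 - 3u - 4) + 2| < ε.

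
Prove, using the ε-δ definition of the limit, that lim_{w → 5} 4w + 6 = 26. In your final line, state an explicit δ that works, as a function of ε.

Let ε > 0 be given. We need δ > 0 so that 0 < |w − 5| < δ implies |(4w + 6) − 26| < ε.
Since (4w + 6) − 26 = 4(w − 5), we have |(4w + 6) − 26| = 4|w − 5|.
Thus it suffices that |w − 5| < ε/4.
Take δ = ε/4. If 0 < |w − 5| < δ then |(4w + 6) − 26| = 4|w − 5| < 4·(ε/4) = ε.

δ = ε/4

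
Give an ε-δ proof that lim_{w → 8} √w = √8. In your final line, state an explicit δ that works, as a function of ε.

δ = min(8, √8·ε)

Let ε > 0 be given. We want δ > 0 such that 0 < |w − 8| < δ implies |√w − √8| < ε.
Rationalise: √w − √8 = (w − 8)/(√w + √8), so |√w − √8| = |w − 8|/(√w + √8).
Restrict δ ≤ 8 so that |w − 8| < 8 forces w > 0, and then √w + √8 > √8.
Hence |√w − √8| < |w − 8|/√8, which is < ε once |w − 8| < √8·ε.
Take δ = min(8, √8·ε). If 0 < |w − 8| < δ then w > 0 and |√w − √8| < |w − 8|/√8 < ε.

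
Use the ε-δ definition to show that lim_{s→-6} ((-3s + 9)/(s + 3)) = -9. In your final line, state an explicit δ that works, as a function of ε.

δ = min(3/2, (1/4)ε)

Suppose ε > 0. We want δ > 0 with 0 < |s + 6| < δ ⇒ |(-3s + 9)/(s + 3) + 9| < ε.
Combining over a common denominator, (-3s + 9)/(s + 3) + 9 = [(-3s + 9)·(-3) − 27·(s + 3)] / [(-3)·(s + 3)] = -18(s + 6) / ((-3)(s + 3)).
So |(-3s + 9)/(s + 3) + 9| = 18|s + 6| / (3·|s + 3|).
Require δ ≤ 3/2, so |s + 3| ≥ |-3| − |s + 6| > 3 − 3/2 = 3/2.
Hence |(-3s + 9)/(s + 3) + 9| < 18|s + 6|/(3·(3/2)) = 4|s + 6|, which is < ε once |s + 6| < (1/4)ε.
Take δ = min(3/2, (1/4)ε). Then 0 < |s + 6| < δ forces both bounds, so |(-3s + 9)/(s + 3) + 9| < ε.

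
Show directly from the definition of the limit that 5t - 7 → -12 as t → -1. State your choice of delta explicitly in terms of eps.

Suppose eps > 0. We need delta > 0 so that 0 < |t + 1| < delta implies |(5t - 7) + 12| < eps.
Since (5t - 7) + 12 = 5(t + 1), we have |(5t - 7) + 12| = 5|t + 1|.
So 5|t + 1| < eps exactly when |t + 1| < eps/5.
Take delta = eps/5. If 0 < |t + 1| < delta then |(5t - 7) + 12| = 5|t + 1| < 5·(eps/5) = eps.

delta = eps/5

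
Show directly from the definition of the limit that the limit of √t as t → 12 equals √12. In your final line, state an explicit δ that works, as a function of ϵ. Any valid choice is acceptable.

δ = min(12, √12·ϵ)

Fix ϵ > 0. We want δ > 0 such that 0 < |t − 12| < δ implies |√t − √12| < ϵ.
Multiplying by the conjugate, |√t − √12| = |t − 12|/(√t + √12).
Restrict δ ≤ 12 so that |t − 12| < 12 forces t > 0, and then √t + √12 > √12.
Hence |√t − √12| < |t − 12|/√12, which is < ϵ once |t − 12| < √12·ϵ.
Take δ = min(12, √12·ϵ). If 0 < |t − 12| < δ then t > 0 and |√t − √12| < |t − 12|/√12 < ϵ.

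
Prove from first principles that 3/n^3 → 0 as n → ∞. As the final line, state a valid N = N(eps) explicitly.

Suppose eps > 0. For n ≥ 1, |3/n^3 − 0| = 3/n^3.
3/n^3 < eps ⇔ n^3 > 3/eps ⇔ n > (3/eps)^{1/3}.
Take N = (3/eps)^{1/3}. Then n > N implies 3/n^3 < eps.

N = (3/eps)^{1/3}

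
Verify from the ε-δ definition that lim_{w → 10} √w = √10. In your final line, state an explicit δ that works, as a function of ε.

δ = min(10, √10·ε)

Let ε > 0 be given. We want δ > 0 such that 0 < |w − 10| < δ implies |√w − √10| < ε.
Multiplying by the conjugate, |√w − √10| = |w − 10|/(√w + √10).
Restrict δ ≤ 10 so that |w − 10| < 10 forces w > 0, and then √w + √10 > √10.
Hence |√w − √10| < |w − 10|/√10, which is < ε once |w − 10| < √10·ε.
Take δ = min(10, √10·ε). If 0 < |w − 10| < δ then w > 0 and |√w − √10| < |w − 10|/√10 < ε.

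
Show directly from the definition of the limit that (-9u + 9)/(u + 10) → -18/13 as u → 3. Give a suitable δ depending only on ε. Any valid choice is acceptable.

Fix ε > 0. We want δ > 0 with 0 < |u − 3| < δ ⇒ |(-9u + 9)/(u + 10) + 18/13| < ε.
Combining over a common denominator, (-9u + 9)/(u + 10) + 18/13 = [(-9u + 9)·13 − (-18)·(u + 10)] / [13·(u + 10)] = -99(u − 3) / (13(u + 10)).
So |(-9u + 9)/(u + 10) + 18/13| = 99|u − 3| / (13·|u + 10|).
Require δ ≤ 13/2, so |u + 10| ≥ |13| − |u − 3| > 13 − 13/2 = 13/2.
Hence |(-9u + 9)/(u + 10) + 18/13| < 99|u − 3|/(13·(13/2)) = (198/169)|u − 3|, which is < ε once |u − 3| < (169/198)ε.
Take δ = min(13/2, (169/198)ε). Then 0 < |u − 3| < δ forces both bounds, so |(-9u + 9)/(u + 10) + 18/13| < ε.

δ = min(13/2, (169/198)ε)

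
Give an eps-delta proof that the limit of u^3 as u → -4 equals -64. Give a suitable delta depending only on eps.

Let eps > 0. We seek delta > 0 with 0 < |u + 4| < delta ⇒ |u^3 + 64| < eps.
Factor: u^3 + 64 = (u + 4)(u^2 - 4u + 16), so |u^3 + 64| = |u + 4|·|u^2 - 4u + 16|.
Restrict delta ≤ 1. Then |u + 4| < 1 gives |u| < 5, so by the triangle inequality |u^2 - 4u + 16| ≤ 5^2 + 4·5 + 16 = 61.
Hence |u^3 + 64| ≤ 61|u + 4|, which is < eps once |u + 4| < eps/61.
Take delta = min(1, eps/61). If 0 < |u + 4| < delta then both bounds hold and |u^3 + 64| ≤ 61|u + 4| < 61·(eps/61) = eps.

delta = min(1, eps/61)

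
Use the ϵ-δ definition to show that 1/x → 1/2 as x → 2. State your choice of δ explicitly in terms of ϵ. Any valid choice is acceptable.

δ = min(1, 2ϵ)

Fix ϵ > 0. We seek δ > 0 such that 0 < |x − 2| < δ implies |1/x − (1/2)| < ϵ.
|1/x − (1/2)| = |2 − x|/(2·|x|) = |x − 2|/(2|x|).
Restrict δ ≤ 1. Then |x − 2| < 1 gives |x| > 1, so 2|x| > 2.
Then |1/x − (1/2)| < |x − 2|/2, which is < ϵ when |x − 2| < 2ϵ.
Take δ = min(1, 2ϵ). Then 0 < |x − 2| < δ gives both |x − 2| < 1 and |x − 2| < 2ϵ, so |1/x − (1/2)| < ϵ.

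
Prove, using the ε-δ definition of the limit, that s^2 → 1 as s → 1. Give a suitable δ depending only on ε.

δ = min(2, ε/4)

Let ε > 0 be given. We seek δ > 0 with 0 < |s − 1| < δ ⇒ |s^2 − 1| < ε.
Factor: s^2 − 1 = (s − 1)(s + 1), so |s^2 − 1| = |s − 1|·|s + 1|.
Impose δ ≤ 2 so that |s| < 3; then |s + 1| ≤ 4.
Hence |s^2 − 1| ≤ 4|s − 1|, which is < ε once |s − 1| < ε/4.
Take δ = min(2, ε/4). If 0 < |s − 1| < δ then both bounds hold and |s^2 − 1| ≤ 4|s − 1| < 4·(ε/4) = ε.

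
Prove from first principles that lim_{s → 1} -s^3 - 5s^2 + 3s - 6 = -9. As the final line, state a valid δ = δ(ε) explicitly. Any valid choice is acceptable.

Let ε > 0. We want δ > 0 such that 0 < |s − 1| < δ implies |(-s^3 - 5s^2 + 3s - 6) + 9| < ε.
(-s^3 - 5s^2 + 3s - 6) + 9 = -s^3 - 5s^2 + 3s + 3 = (s − 1)(-s^2 - 6s - 3).
So |(-s^3 - 5s^2 + 3s - 6) + 9| = |s − 1|·|-s^2 - 6s - 3|.
Assume first that |s − 1| < 1, so |s| < 2. Then |-s^2 - 6s - 3| ≤ 2^2 + 6·2 + 3 = 19.
Hence |(-s^3 - 5s^2 + 3s - 6) + 9| ≤ 19|s − 1| < ε provided |s − 1| < ε/19.
Choosing δ = min(1, ε/19) ensures both conditions, hence |(-s^3 - 5s^2 + 3s - 6) + 9| < ε.

δ = min(1, ε/19)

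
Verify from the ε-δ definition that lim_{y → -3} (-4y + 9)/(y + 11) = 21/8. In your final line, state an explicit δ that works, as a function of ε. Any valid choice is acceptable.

δ = min(4, (32/53)ε)

Let ε > 0 be given. We want δ > 0 with 0 < |y + 3| < δ ⇒ |(-4y + 9)/(y + 11) − (21/8)| < ε.
Combining over a common denominator, (-4y + 9)/(y + 11) − (21/8) = [(-4y + 9)·8 − 21·(y + 11)] / [8·(y + 11)] = -53(y + 3) / (8(y + 11)).
So |(-4y + 9)/(y + 11) − (21/8)| = 53|y + 3| / (8·|y + 11|).
Require δ ≤ 4, so |y + 11| ≥ |8| − |y + 3| > 8 − 4 = 4.
Hence |(-4y + 9)/(y + 11) − (21/8)| < 53|y + 3|/(8·4) = (53/32)|y + 3|, which is < ε once |y + 3| < (32/53)ε.
Take δ = min(4, (32/53)ε). Then 0 < |y + 3| < δ forces both bounds, so |(-4y + 9)/(y + 11) − (21/8)| < ε.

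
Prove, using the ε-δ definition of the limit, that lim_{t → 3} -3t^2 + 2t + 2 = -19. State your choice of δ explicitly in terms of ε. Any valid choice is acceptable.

Let ε > 0 be given. We want δ > 0 such that 0 < |t − 3| < δ implies |(-3t^2 + 2t + 2) + 19| < ε.
(-3t^2 + 2t + 2) + 19 = -3t^2 + 2t + 21 = (t − 3)(-3t - 7).
So |(-3t^2 + 2t + 2) + 19| = |t − 3|·|-3t - 7|.
Assume first that |t − 3| < 1, so |t| < 4. Then |-3t - 7| ≤ 3·4 + 7 = 19.
Hence |(-3t^2 + 2t + 2) + 19| ≤ 19|t − 3| < ε provided |t − 3| < ε/19.
Choosing δ = min(1, ε/19) ensures both conditions, hence |(-3t^2 + 2t + 2) + 19| < ε.

δ = min(1, ε/19)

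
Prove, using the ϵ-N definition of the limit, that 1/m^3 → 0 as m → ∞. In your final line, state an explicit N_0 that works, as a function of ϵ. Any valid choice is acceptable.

N_0 = (1/ϵ)^{1/3}

Let ϵ > 0. For m ≥ 1, |1/m^3 − 0| = 1/m^3.
1/m^3 < ϵ ⇔ m^3 > 1/ϵ ⇔ m > (1/ϵ)^{1/3}.
Take N_0 = (1/ϵ)^{1/3}. Then m > N_0 implies 1/m^3 < ϵ.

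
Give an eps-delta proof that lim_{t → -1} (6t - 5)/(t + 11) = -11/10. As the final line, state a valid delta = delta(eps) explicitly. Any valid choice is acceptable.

Suppose eps > 0. We want delta > 0 with 0 < |t + 1| < delta ⇒ |(6t - 5)/(t + 11) + 11/10| < eps.
Combining over a common denominator, (6t - 5)/(t + 11) + 11/10 = [(6t - 5)·10 − (-11)·(t + 11)] / [10·(t + 11)] = 71(t + 1) / (10(t + 11)).
So |(6t - 5)/(t + 11) + 11/10| = 71|t + 1| / (10·|t + 11|).
Require delta ≤ 5, so |t + 11| ≥ |10| − |t + 1| > 10 − 5 = 5.
Hence |(6t - 5)/(t + 11) + 11/10| < 71|t + 1|/(10·5) = (71/50)|t + 1|, which is < eps once |t + 1| < (50/71)eps.
Take delta = min(5, (50/71)eps). Then 0 < |t + 1| < delta forces both bounds, so |(6t - 5)/(t + 11) + 11/10| < eps.

delta = min(5, (50/71)eps)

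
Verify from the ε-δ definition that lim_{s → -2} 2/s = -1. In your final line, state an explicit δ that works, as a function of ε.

δ = min(1, ε)

Let ε > 0. We seek δ > 0 such that 0 < |s + 2| < δ implies |2/s + 1| < ε.
|2/s + 1| = 2·|-2 − s|/(2·|s|) = 2|s + 2|/(2|s|).
Require δ ≤ 1 so that |s| > 2 − 1 = 1, hence 2|s| > 2.
Then |2/s + 1| < 2|s + 2|/2, which is < ε when |s + 2| < ε.
Take δ = min(1, ε). Then 0 < |s + 2| < δ gives both |s + 2| < 1 and |s + 2| < ε, so |2/s + 1| < ε.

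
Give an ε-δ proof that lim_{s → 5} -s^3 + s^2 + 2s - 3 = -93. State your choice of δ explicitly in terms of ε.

Fix ε > 0. We want δ > 0 such that 0 < |s − 5| < δ implies |(-s^3 + s^2 + 2s - 3) + 93| < ε.
(-s^3 + s^2 + 2s - 3) + 93 = -s^3 + s^2 + 2s + 90 = (s − 5)(-s^2 - 4s - 18).
So |(-s^3 + s^2 + 2s - 3) + 93| = |s − 5|·|-s^2 - 4s - 18|.
Require δ ≤ 1. Then |s − 5| < 1 gives |s| < 6, and by the triangle inequality |-s^2 - 4s - 18| ≤ 6^2 + 4·6 + 18 = 78.
Hence |(-s^3 + s^2 + 2s - 3) + 93| ≤ 78|s − 5| < ε provided |s − 5| < ε/78.
Choosing δ = min(1, ε/78) ensures both conditions, hence |(-s^3 + s^2 + 2s - 3) + 93| < ε.

δ = min(1, ε/78)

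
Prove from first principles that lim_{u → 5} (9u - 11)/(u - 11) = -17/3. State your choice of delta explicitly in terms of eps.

delta = min(3, (9/44)eps)

Let eps > 0. We want delta > 0 with 0 < |u − 5| < delta ⇒ |(9u - 11)/(u - 11) + 17/3| < eps.
Combining over a common denominator, (9u - 11)/(u - 11) + 17/3 = [(9u - 11)·(-6) − 34·(u - 11)] / [(-6)·(u - 11)] = -88(u − 5) / ((-6)(u - 11)).
So |(9u - 11)/(u - 11) + 17/3| = 88|u − 5| / (6·|u − 11|).
Restrict delta ≤ 3. Then |u − 5| < 3 gives |u − 11| = |(u − 5) + (-6)| ≥ 6 − 3 = 3.
Hence |(9u - 11)/(u - 11) + 17/3| < 88|u − 5|/(6·3) = (44/9)|u − 5|, which is < eps once |u − 5| < (9/44)eps.
Take delta = min(3, (9/44)eps). Then 0 < |u − 5| < delta forces both bounds, so |(9u - 11)/(u - 11) + 17/3| < eps.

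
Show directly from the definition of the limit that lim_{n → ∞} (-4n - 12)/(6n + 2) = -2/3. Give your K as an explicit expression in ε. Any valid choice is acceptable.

K = (16/9)/ε

Let ε > 0. For n ≥ 1, |(-4n - 12)/(6n + 2) + 2/3| = |-64|/(6(6n + 2)) = 64/(6(6n + 2)).
Since 6n + 2 ≥ 6n for n ≥ 1, this is ≤ 64/(6·6n) = (16/9)/n.
So |(-4n - 12)/(6n + 2) + 2/3| < ε whenever n > (16/9)/ε.
Take K = (16/9)/ε. If n > K then |(-4n - 12)/(6n + 2) + 2/3| ≤ (16/9)/n < ε.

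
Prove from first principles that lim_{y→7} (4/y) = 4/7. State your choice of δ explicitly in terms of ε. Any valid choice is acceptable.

Fix ε > 0. We seek δ > 0 such that 0 < |y − 7| < δ implies |4/y − (4/7)| < ε.
|4/y − (4/7)| = 4·|7 − y|/(7·|y|) = 4|y − 7|/(7|y|).
Require δ ≤ 7/2 so that |y| > 7 − 7/2 = 7/2, hence 7|y| > 49/2.
Then |4/y − (4/7)| < 4|y − 7|/(49/2), which is < ε when |y − 7| < (49/8)ε.
Take δ = min(7/2, (49/8)ε). Then 0 < |y − 7| < δ gives both |y − 7| < 7/2 and |y − 7| < (49/8)ε, so |4/y − (4/7)| < ε.

δ = min(7/2, (49/8)ε)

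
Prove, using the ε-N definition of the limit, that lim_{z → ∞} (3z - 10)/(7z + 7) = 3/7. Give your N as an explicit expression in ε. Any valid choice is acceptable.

Let ε > 0 be given. We seek N > 0 such that z > N implies |(3z - 10)/(7z + 7) − (3/7)| < ε.
(3z - 10)/(7z + 7) − (3/7) = (7(3z - 10) − 3(7z + 7)) / (7(7z + 7)) = -91/(7(7z + 7)).
For z > 0 we have 7z + 7 > 7z, so |(3z - 10)/(7z + 7) − (3/7)| = 91/(7(7z + 7)) < 91/(7·7z) = (13/7)/z.
Thus |(3z - 10)/(7z + 7) − (3/7)| < ε whenever z > (13/7)/ε.
Take N = (13/7)/ε. If z > N then |(3z - 10)/(7z + 7) − (3/7)| < (13/7)/z < ε.

N = (13/7)/ε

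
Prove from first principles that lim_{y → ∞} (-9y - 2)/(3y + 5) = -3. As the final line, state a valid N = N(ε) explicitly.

Suppose ε > 0. We seek N > 0 such that y > N implies |(-9y - 2)/(3y + 5) + 3| < ε.
(-9y - 2)/(3y + 5) + 3 = (3(-9y - 2) − (-9)(3y + 5)) / (3(3y + 5)) = 39/(3(3y + 5)).
For y > 0 we have 3y + 5 > 3y, so |(-9y - 2)/(3y + 5) + 3| = 39/(3(3y + 5)) < 39/(3·3y) = (13/3)/y.
Thus |(-9y - 2)/(3y + 5) + 3| < ε whenever y > (13/3)/ε.
Take N = (13/3)/ε. If y > N then |(-9y - 2)/(3y + 5) + 3| < (13/3)/y < ε.

N = (13/3)/ε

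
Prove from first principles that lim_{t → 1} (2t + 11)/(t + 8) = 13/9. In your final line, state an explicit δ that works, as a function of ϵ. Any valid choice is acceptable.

δ = min(9/2, (81/10)ϵ)

Let ϵ > 0 be given. We want δ > 0 with 0 < |t − 1| < δ ⇒ |(2t + 11)/(t + 8) − (13/9)| < ϵ.
Combining over a common denominator, (2t + 11)/(t + 8) − (13/9) = [(2t + 11)·9 − 13·(t + 8)] / [9·(t + 8)] = 5(t − 1) / (9(t + 8)).
So |(2t + 11)/(t + 8) − (13/9)| = 5|t − 1| / (9·|t + 8|).
Restrict δ ≤ 9/2. Then |t − 1| < 9/2 gives |t + 8| = |(t − 1) + 9| ≥ 9 − 9/2 = 9/2.
Hence |(2t + 11)/(t + 8) − (13/9)| < 5|t − 1|/(9·(9/2)) = (10/81)|t − 1|, which is < ϵ once |t − 1| < (81/10)ϵ.
Take δ = min(9/2, (81/10)ϵ). Then 0 < |t − 1| < δ forces both bounds, so |(2t + 11)/(t + 8) − (13/9)| < ϵ.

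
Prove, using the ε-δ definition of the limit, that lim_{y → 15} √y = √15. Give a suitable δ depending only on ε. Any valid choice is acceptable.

δ = min(15, √15·ε)

Let ε > 0. We want δ > 0 such that 0 < |y − 15| < δ implies |√y − √15| < ε.
Multiplying by the conjugate, |√y − √15| = |y − 15|/(√y + √15).
Restrict δ ≤ 15 so that |y − 15| < 15 forces y > 0, and then √y + √15 > √15.
Hence |√y − √15| < |y − 15|/√15, which is < ε once |y − 15| < √15·ε.
Take δ = min(15, √15·ε). If 0 < |y − 15| < δ then y > 0 and |√y − √15| < |y − 15|/√15 < ε.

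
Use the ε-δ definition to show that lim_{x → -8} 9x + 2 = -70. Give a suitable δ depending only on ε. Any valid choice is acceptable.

Suppose ε > 0. We need δ > 0 so that 0 < |x + 8| < δ implies |(9x + 2) + 70| < ε.
Since (9x + 2) + 70 = 9(x + 8), we have |(9x + 2) + 70| = 9|x + 8|.
Thus it suffices that |x + 8| < ε/9.
Take δ = ε/9. If 0 < |x + 8| < δ then |(9x + 2) + 70| = 9|x + 8| < 9·(ε/9) = ε.

δ = ε/9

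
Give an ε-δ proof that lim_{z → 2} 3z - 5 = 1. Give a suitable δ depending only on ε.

δ = ε/3

Suppose ε > 0. We need δ > 0 so that 0 < |z − 2| < δ implies |(3z - 5) − 1| < ε.
Since (3z - 5) − 1 = 3(z − 2), we have |(3z - 5) − 1| = 3|z − 2|.
So 3|z − 2| < ε exactly when |z − 2| < ε/3.
Choosing δ = ε/3 gives |(3z - 5) − 1| = 3|z − 2| < ε whenever |z − 2| < δ.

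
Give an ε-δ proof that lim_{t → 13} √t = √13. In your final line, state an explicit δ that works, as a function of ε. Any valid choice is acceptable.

δ = min(13, √13·ε)

Suppose ε > 0. We want δ > 0 such that 0 < |t − 13| < δ implies |√t − √13| < ε.
Rationalise: √t − √13 = (t − 13)/(√t + √13), so |√t − √13| = |t − 13|/(√t + √13).
Restrict δ ≤ 13 so that |t − 13| < 13 forces t > 0, and then √t + √13 > √13.
Hence |√t − √13| < |t − 13|/√13, which is < ε once |t − 13| < √13·ε.
Take δ = min(13, √13·ε). If 0 < |t − 13| < δ then t > 0 and |√t − √13| < |t − 13|/√13 < ε.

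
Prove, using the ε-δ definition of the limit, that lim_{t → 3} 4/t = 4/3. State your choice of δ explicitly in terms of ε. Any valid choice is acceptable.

Let ε > 0 be given. We seek δ > 0 such that 0 < |t − 3| < δ implies |4/t − (4/3)| < ε.
|4/t − (4/3)| = 4·|3 − t|/(3·|t|) = 4|t − 3|/(3|t|).
Restrict δ ≤ 3/2. Then |t − 3| < 3/2 gives |t| > 3/2, so 3|t| > 9/2.
Then |4/t − (4/3)| < 4|t − 3|/(9/2), which is < ε when |t − 3| < (9/8)ε.
Take δ = min(3/2, (9/8)ε). Then 0 < |t − 3| < δ gives both |t − 3| < 3/2 and |t − 3| < (9/8)ε, so |4/t − (4/3)| < ε.

δ = min(3/2, (9/8)ε)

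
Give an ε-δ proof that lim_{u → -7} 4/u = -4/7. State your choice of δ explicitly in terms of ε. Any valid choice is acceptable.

Let ε > 0. We seek δ > 0 such that 0 < |u + 7| < δ implies |4/u + 4/7| < ε.
|4/u + 4/7| = 4·|-7 − u|/(7·|u|) = 4|u + 7|/(7|u|).
Require δ ≤ 7/2 so that |u| > 7 − 7/2 = 7/2, hence 7|u| > 49/2.
Then |4/u + 4/7| < 4|u + 7|/(49/2), which is < ε when |u + 7| < (49/8)ε.
Take δ = min(7/2, (49/8)ε). Then 0 < |u + 7| < δ gives both |u + 7| < 7/2 and |u + 7| < (49/8)ε, so |4/u + 4/7| < ε.

δ = min(7/2, (49/8)ε)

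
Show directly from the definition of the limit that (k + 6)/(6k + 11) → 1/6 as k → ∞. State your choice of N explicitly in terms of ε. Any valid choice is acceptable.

N = (25/36)/ε

Suppose ε > 0. For k ≥ 1, |(k + 6)/(6k + 11) − (1/6)| = |25|/(6(6k + 11)) = 25/(6(6k + 11)).
Since 6k + 11 ≥ 6k for k ≥ 1, this is ≤ 25/(6·6k) = (25/36)/k.
So |(k + 6)/(6k + 11) − (1/6)| < ε whenever k > (25/36)/ε.
Take N = (25/36)/ε. If k > N then |(k + 6)/(6k + 11) − (1/6)| ≤ (25/36)/k < ε.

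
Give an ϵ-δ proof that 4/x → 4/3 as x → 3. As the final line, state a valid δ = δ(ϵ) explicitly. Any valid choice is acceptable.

Suppose ϵ > 0. We seek δ > 0 such that 0 < |x − 3| < δ implies |4/x − (4/3)| < ϵ.
|4/x − (4/3)| = 4·|3 − x|/(3·|x|) = 4|x − 3|/(3|x|).
Restrict δ ≤ 3/2. Then |x − 3| < 3/2 gives |x| > 3/2, so 3|x| > 9/2.
Then |4/x − (4/3)| < 4|x − 3|/(9/2), which is < ϵ when |x − 3| < (9/8)ϵ.
Take δ = min(3/2, (9/8)ϵ). Then 0 < |x − 3| < δ gives both |x − 3| < 3/2 and |x − 3| < (9/8)ϵ, so |4/x − (4/3)| < ϵ.

δ = min(3/2, (9/8)ϵ)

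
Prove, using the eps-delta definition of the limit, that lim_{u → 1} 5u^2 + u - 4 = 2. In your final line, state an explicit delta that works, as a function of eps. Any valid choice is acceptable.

delta = min(2, eps/21)

Fix eps > 0. We want delta > 0 such that 0 < |u − 1| < delta implies |(5u^2 + u - 4) − 2| < eps.
(5u^2 + u - 4) − 2 = 5u^2 + u - 6 = (u − 1)(5u + 6).
So |(5u^2 + u - 4) − 2| = |u − 1|·|5u + 6|.
Assume first that |u − 1| < 2, so |u| < 3. Then |5u + 6| ≤ 5·3 + 6 = 21.
Hence |(5u^2 + u - 4) − 2| ≤ 21|u − 1| < eps provided |u − 1| < eps/21.
Take delta = min(2, eps/21). Then 0 < |u − 1| < delta gives both |u − 1| < 2 and |u − 1| < eps/21, so |(5u^2 + u - 4) − 2| < eps.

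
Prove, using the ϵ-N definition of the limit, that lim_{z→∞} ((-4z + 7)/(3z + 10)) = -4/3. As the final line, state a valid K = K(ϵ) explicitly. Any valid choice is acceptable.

K = (61/9)/ϵ

Let ϵ > 0. We seek K > 0 such that z > K implies |(-4z + 7)/(3z + 10) + 4/3| < ϵ.
(-4z + 7)/(3z + 10) + 4/3 = (3(-4z + 7) − (-4)(3z + 10)) / (3(3z + 10)) = 61/(3(3z + 10)).
For z > 0 we have 3z + 10 > 3z, so |(-4z + 7)/(3z + 10) + 4/3| = 61/(3(3z + 10)) < 61/(3·3z) = (61/9)/z.
Thus |(-4z + 7)/(3z + 10) + 4/3| < ϵ whenever z > (61/9)/ϵ.
Take K = (61/9)/ϵ. If z > K then |(-4z + 7)/(3z + 10) + 4/3| < (61/9)/z < ϵ.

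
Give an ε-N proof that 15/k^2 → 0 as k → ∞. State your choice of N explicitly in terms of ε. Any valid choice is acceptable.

Suppose ε > 0. For k ≥ 1, |15/k^2 − 0| = 15/k^2.
15/k^2 < ε ⇔ k^2 > 15/ε ⇔ k > (15/ε)^{1/2}.
Take N = (15/ε)^{1/2}. Then k > N implies 15/k^2 < ε.

N = (15/ε)^{1/2}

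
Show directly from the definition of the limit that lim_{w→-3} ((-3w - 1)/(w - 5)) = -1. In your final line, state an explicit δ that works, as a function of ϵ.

Fix ϵ > 0. We want δ > 0 with 0 < |w + 3| < δ ⇒ |(-3w - 1)/(w - 5) + 1| < ϵ.
Combining over a common denominator, (-3w - 1)/(w - 5) + 1 = [(-3w - 1)·(-8) − 8·(w - 5)] / [(-8)·(w - 5)] = 16(w + 3) / ((-8)(w - 5)).
So |(-3w - 1)/(w - 5) + 1| = 16|w + 3| / (8·|w − 5|).
Restrict δ ≤ 4. Then |w + 3| < 4 gives |w − 5| = |(w + 3) + (-8)| ≥ 8 − 4 = 4.
Hence |(-3w - 1)/(w - 5) + 1| < 16|w + 3|/(8·4) = (1/2)|w + 3|, which is < ϵ once |w + 3| < 2ϵ.
Take δ = min(4, 2ϵ). Then 0 < |w + 3| < δ forces both bounds, so |(-3w - 1)/(w - 5) + 1| < ϵ.

δ = min(4, 2ϵ)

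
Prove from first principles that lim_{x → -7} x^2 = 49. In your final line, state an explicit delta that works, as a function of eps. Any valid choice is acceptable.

Let eps > 0. We seek delta > 0 with 0 < |x + 7| < delta ⇒ |x^2 − 49| < eps.
Factor: x^2 − 49 = (x + 7)(x - 7), so |x^2 − 49| = |x + 7|·|x - 7|.
Restrict delta ≤ 1. Then |x + 7| < 1 gives |x| < 8, so by the triangle inequality |x - 7| ≤ 8 + 7 = 15.
Hence |x^2 − 49| ≤ 15|x + 7|, which is < eps once |x + 7| < eps/15.
Take delta = min(1, eps/15). If 0 < |x + 7| < delta then both bounds hold and |x^2 − 49| ≤ 15|x + 7| < 15·(eps/15) = eps.

delta = min(1, eps/15)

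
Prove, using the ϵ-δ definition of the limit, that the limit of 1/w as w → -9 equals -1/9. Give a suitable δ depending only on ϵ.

δ = min(9/2, (81/2)ϵ)

Fix ϵ > 0. We seek δ > 0 such that 0 < |w + 9| < δ implies |1/w + 1/9| < ϵ.
|1/w + 1/9| = |-9 − w|/(9·|w|) = |w + 9|/(9|w|).
Restrict δ ≤ 9/2. Then |w + 9| < 9/2 gives |w| > 9/2, so 9|w| > 81/2.
Then |1/w + 1/9| < |w + 9|/(81/2), which is < ϵ when |w + 9| < (81/2)ϵ.
Take δ = min(9/2, (81/2)ϵ). Then 0 < |w + 9| < δ gives both |w + 9| < 9/2 and |w + 9| < (81/2)ϵ, so |1/w + 1/9| < ϵ.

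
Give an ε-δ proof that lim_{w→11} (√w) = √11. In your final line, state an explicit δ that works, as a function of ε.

Suppose ε > 0. We want δ > 0 such that 0 < |w − 11| < δ implies |√w − √11| < ε.
Rationalise: √w − √11 = (w − 11)/(√w + √11), so |√w − √11| = |w − 11|/(√w + √11).
Restrict δ ≤ 11 so that |w − 11| < 11 forces w > 0, and then √w + √11 > √11.
Hence |√w − √11| < |w − 11|/√11, which is < ε once |w − 11| < √11·ε.
Take δ = min(11, √11·ε). If 0 < |w − 11| < δ then w > 0 and |√w − √11| < |w − 11|/√11 < ε.

δ = min(11, √11·ε)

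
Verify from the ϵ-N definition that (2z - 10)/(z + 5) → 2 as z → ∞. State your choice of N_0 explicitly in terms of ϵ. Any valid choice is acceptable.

N_0 = 20/ϵ

Let ϵ > 0 be given. We seek N_0 > 0 such that z > N_0 implies |(2z - 10)/(z + 5) − 2| < ϵ.
(2z - 10)/(z + 5) − 2 = ((2z - 10) − 2(z + 5)) / ((z + 5)) = -20/((z + 5)).
For z > 0 we have z + 5 > z, so |(2z - 10)/(z + 5) − 2| = 20/((z + 5)) < 20/(z) = 20/z.
Thus |(2z - 10)/(z + 5) − 2| < ϵ whenever z > 20/ϵ.
Take N_0 = 20/ϵ. If z > N_0 then |(2z - 10)/(z + 5) − 2| < 20/z < ϵ.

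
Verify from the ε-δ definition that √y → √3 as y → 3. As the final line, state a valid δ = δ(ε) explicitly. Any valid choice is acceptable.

δ = min(3, √3·ε)

Fix ε > 0. We want δ > 0 such that 0 < |y − 3| < δ implies |√y − √3| < ε.
Rationalise: √y − √3 = (y − 3)/(√y + √3), so |√y − √3| = |y − 3|/(√y + √3).
Restrict δ ≤ 3 so that |y − 3| < 3 forces y > 0, and then √y + √3 > √3.
Hence |√y − √3| < |y − 3|/√3, which is < ε once |y − 3| < √3·ε.
Take δ = min(3, √3·ε). If 0 < |y − 3| < δ then y > 0 and |√y − √3| < |y − 3|/√3 < ε.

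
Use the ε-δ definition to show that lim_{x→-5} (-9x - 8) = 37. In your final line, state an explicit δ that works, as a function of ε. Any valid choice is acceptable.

Suppose ε > 0. We need δ > 0 so that 0 < |x + 5| < δ implies |(-9x - 8) − 37| < ε.
|(-9x - 8) − 37| = |-9x - 45| = 9|x + 5|.
Thus it suffices that |x + 5| < ε/9.
Take δ = ε/9. If 0 < |x + 5| < δ then |(-9x - 8) − 37| = 9|x + 5| < 9·(ε/9) = ε.

δ = ε/9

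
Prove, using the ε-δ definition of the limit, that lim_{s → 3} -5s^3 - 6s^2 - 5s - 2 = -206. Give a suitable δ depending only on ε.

δ = min(1, ε/232)

Let ε > 0. We want δ > 0 such that 0 < |s − 3| < δ implies |(-5s^3 - 6s^2 - 5s - 2) + 206| < ε.
(-5s^3 - 6s^2 - 5s - 2) + 206 = -5s^3 - 6s^2 - 5s + 204 = (s − 3)(-5s^2 - 21s - 68).
So |(-5s^3 - 6s^2 - 5s - 2) + 206| = |s − 3|·|-5s^2 - 21s - 68|.
Assume first that |s − 3| < 1, so |s| < 4. Then |-5s^2 - 21s - 68| ≤ 5·4^2 + 21·4 + 68 = 232.
Hence |(-5s^3 - 6s^2 - 5s - 2) + 206| ≤ 232|s − 3| < ε provided |s − 3| < ε/232.
Choosing δ = min(1, ε/232) ensures both conditions, hence |(-5s^3 - 6s^2 - 5s - 2) + 206| < ε.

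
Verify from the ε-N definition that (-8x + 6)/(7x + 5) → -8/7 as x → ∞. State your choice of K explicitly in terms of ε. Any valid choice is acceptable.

Fix ε > 0. We seek K > 0 such that x > K implies |(-8x + 6)/(7x + 5) + 8/7| < ε.
(-8x + 6)/(7x + 5) + 8/7 = (7(-8x + 6) − (-8)(7x + 5)) / (7(7x + 5)) = 82/(7(7x + 5)).
For x > 0 we have 7x + 5 > 7x, so |(-8x + 6)/(7x + 5) + 8/7| = 82/(7(7x + 5)) < 82/(7·7x) = (82/49)/x.
Thus |(-8x + 6)/(7x + 5) + 8/7| < ε whenever x > (82/49)/ε.
Take K = (82/49)/ε. If x > K then |(-8x + 6)/(7x + 5) + 8/7| < (82/49)/x < ε.

K = (82/49)/ε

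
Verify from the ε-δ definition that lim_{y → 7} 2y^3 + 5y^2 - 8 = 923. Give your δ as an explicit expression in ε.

δ = min(1, ε/413)

Fix ε > 0. We want δ > 0 such that 0 < |y − 7| < δ implies |(2y^3 + 5y^2 - 8) − 923| < ε.
(2y^3 + 5y^2 - 8) − 923 = 2y^3 + 5y^2 - 931 = (y − 7)(2y^2 + 19y + 133).
So |(2y^3 + 5y^2 - 8) − 923| = |y − 7|·|2y^2 + 19y + 133|.
Require δ ≤ 1. Then |y − 7| < 1 gives |y| < 8, and by the triangle inequality |2y^2 + 19y + 133| ≤ 2·8^2 + 19·8 + 133 = 413.
Hence |(2y^3 + 5y^2 - 8) − 923| ≤ 413|y − 7| < ε provided |y − 7| < ε/413.
Take δ = min(1, ε/413). Then 0 < |y − 7| < δ gives both |y − 7| < 1 and |y − 7| < ε/413, so |(2y^3 + 5y^2 - 8) − 923| < ε.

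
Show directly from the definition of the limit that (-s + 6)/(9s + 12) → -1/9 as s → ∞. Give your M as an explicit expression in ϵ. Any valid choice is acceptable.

M = (22/27)/ϵ

Let ϵ > 0. We seek M > 0 such that s > M implies |(-s + 6)/(9s + 12) + 1/9| < ϵ.
(-s + 6)/(9s + 12) + 1/9 = (9(-s + 6) − (-1)(9s + 12)) / (9(9s + 12)) = 66/(9(9s + 12)).
For s > 0 we have 9s + 12 > 9s, so |(-s + 6)/(9s + 12) + 1/9| = 66/(9(9s + 12)) < 66/(9·9s) = (22/27)/s.
Thus |(-s + 6)/(9s + 12) + 1/9| < ϵ whenever s > (22/27)/ϵ.
Take M = (22/27)/ϵ. If s > M then |(-s + 6)/(9s + 12) + 1/9| < (22/27)/s < ϵ.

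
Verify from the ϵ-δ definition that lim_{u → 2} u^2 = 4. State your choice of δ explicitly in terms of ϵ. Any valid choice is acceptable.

Fix ϵ > 0. We seek δ > 0 with 0 < |u − 2| < δ ⇒ |u^2 − 4| < ϵ.
Factor: u^2 − 4 = (u − 2)(u + 2), so |u^2 − 4| = |u − 2|·|u + 2|.
Impose δ ≤ 1 so that |u| < 3; then |u + 2| ≤ 5.
Hence |u^2 − 4| ≤ 5|u − 2|, which is < ϵ once |u − 2| < ϵ/5.
Take δ = min(1, ϵ/5). If 0 < |u − 2| < δ then both bounds hold and |u^2 − 4| ≤ 5|u − 2| < 5·(ϵ/5) = ϵ.

δ = min(1, ϵ/5)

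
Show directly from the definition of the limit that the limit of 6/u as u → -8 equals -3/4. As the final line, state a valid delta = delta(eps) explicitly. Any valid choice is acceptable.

delta = min(4, (16/3)eps)

Let eps > 0. We seek delta > 0 such that 0 < |u + 8| < delta implies |6/u + 3/4| < eps.
|6/u + 3/4| = 6·|-8 − u|/(8·|u|) = 6|u + 8|/(8|u|).
Restrict delta ≤ 4. Then |u + 8| < 4 gives |u| > 4, so 8|u| > 32.
Then |6/u + 3/4| < 6|u + 8|/32, which is < eps when |u + 8| < (16/3)eps.
Take delta = min(4, (16/3)eps). Then 0 < |u + 8| < delta gives both |u + 8| < 4 and |u + 8| < (16/3)eps, so |6/u + 3/4| < eps.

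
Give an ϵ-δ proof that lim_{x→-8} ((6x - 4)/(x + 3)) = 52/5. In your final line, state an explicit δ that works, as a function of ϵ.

δ = min(5/2, (25/44)ϵ)

Let ϵ > 0 be given. We want δ > 0 with 0 < |x + 8| < δ ⇒ |(6x - 4)/(x + 3) − (52/5)| < ϵ.
Combining over a common denominator, (6x - 4)/(x + 3) − (52/5) = [(6x - 4)·(-5) − (-52)·(x + 3)] / [(-5)·(x + 3)] = 22(x + 8) / ((-5)(x + 3)).
So |(6x - 4)/(x + 3) − (52/5)| = 22|x + 8| / (5·|x + 3|).
Restrict δ ≤ 5/2. Then |x + 8| < 5/2 gives |x + 3| = |(x + 8) + (-5)| ≥ 5 − 5/2 = 5/2.
Hence |(6x - 4)/(x + 3) − (52/5)| < 22|x + 8|/(5·(5/2)) = (44/25)|x + 8|, which is < ϵ once |x + 8| < (25/44)ϵ.
Take δ = min(5/2, (25/44)ϵ). Then 0 < |x + 8| < δ forces both bounds, so |(6x - 4)/(x + 3) − (52/5)| < ϵ.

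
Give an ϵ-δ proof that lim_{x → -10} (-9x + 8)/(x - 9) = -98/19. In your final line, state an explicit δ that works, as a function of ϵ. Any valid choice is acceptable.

Let ϵ > 0 be given. We want δ > 0 with 0 < |x + 10| < δ ⇒ |(-9x + 8)/(x - 9) + 98/19| < ϵ.
Combining over a common denominator, (-9x + 8)/(x - 9) + 98/19 = [(-9x + 8)·(-19) − 98·(x - 9)] / [(-19)·(x - 9)] = 73(x + 10) / ((-19)(x - 9)).
So |(-9x + 8)/(x - 9) + 98/19| = 73|x + 10| / (19·|x − 9|).
Restrict δ ≤ 19/2. Then |x + 10| < 19/2 gives |x − 9| = |(x + 10) + (-19)| ≥ 19 − 19/2 = 19/2.
Hence |(-9x + 8)/(x - 9) + 98/19| < 73|x + 10|/(19·(19/2)) = (146/361)|x + 10|, which is < ϵ once |x + 10| < (361/146)ϵ.
Take δ = min(19/2, (361/146)ϵ). Then 0 < |x + 10| < δ forces both bounds, so |(-9x + 8)/(x - 9) + 98/19| < ϵ.

δ = min(19/2, (361/146)ϵ)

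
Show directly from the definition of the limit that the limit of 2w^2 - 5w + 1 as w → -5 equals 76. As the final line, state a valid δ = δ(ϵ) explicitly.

δ = min(2, ϵ/29)

Suppose ϵ > 0. We want δ > 0 such that 0 < |w + 5| < δ implies |(2w^2 - 5w + 1) − 76| < ϵ.
(2w^2 - 5w + 1) − 76 = 2w^2 - 5w - 75 = (w + 5)(2w - 15).
So |(2w^2 - 5w + 1) − 76| = |w + 5|·|2w - 15|.
Assume first that |w + 5| < 2, so |w| < 7. Then |2w - 15| ≤ 2·7 + 15 = 29.
Hence |(2w^2 - 5w + 1) − 76| ≤ 29|w + 5| < ϵ provided |w + 5| < ϵ/29.
Choosing δ = min(2, ϵ/29) ensures both conditions, hence |(2w^2 - 5w + 1) − 76| < ϵ.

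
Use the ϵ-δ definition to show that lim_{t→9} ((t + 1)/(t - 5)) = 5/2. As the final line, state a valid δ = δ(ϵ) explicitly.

Let ϵ > 0. We want δ > 0 with 0 < |t − 9| < δ ⇒ |(t + 1)/(t - 5) − (5/2)| < ϵ.
Combining over a common denominator, (t + 1)/(t - 5) − (5/2) = [(t + 1)·4 − 10·(t - 5)] / [4·(t - 5)] = -6(t − 9) / (4(t - 5)).
So |(t + 1)/(t - 5) − (5/2)| = 6|t − 9| / (4·|t − 5|).
Restrict δ ≤ 2. Then |t − 9| < 2 gives |t − 5| = |(t − 9) + 4| ≥ 4 − 2 = 2.
Hence |(t + 1)/(t - 5) − (5/2)| < 6|t − 9|/(4·2) = (3/4)|t − 9|, which is < ϵ once |t − 9| < (4/3)ϵ.
Take δ = min(2, (4/3)ϵ). Then 0 < |t − 9| < δ forces both bounds, so |(t + 1)/(t - 5) − (5/2)| < ϵ.

δ = min(2, (4/3)ϵ)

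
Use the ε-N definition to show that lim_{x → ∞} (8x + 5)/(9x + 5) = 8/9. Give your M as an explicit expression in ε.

Suppose ε > 0. We seek M > 0 such that x > M implies |(8x + 5)/(9x + 5) − (8/9)| < ε.
(8x + 5)/(9x + 5) − (8/9) = (9(8x + 5) − 8(9x + 5)) / (9(9x + 5)) = 5/(9(9x + 5)).
For x > 0 we have 9x + 5 > 9x, so |(8x + 5)/(9x + 5) − (8/9)| = 5/(9(9x + 5)) < 5/(9·9x) = (5/81)/x.
Thus |(8x + 5)/(9x + 5) − (8/9)| < ε whenever x > (5/81)/ε.
Take M = (5/81)/ε. If x > M then |(8x + 5)/(9x + 5) − (8/9)| < (5/81)/x < ε.

M = (5/81)/ε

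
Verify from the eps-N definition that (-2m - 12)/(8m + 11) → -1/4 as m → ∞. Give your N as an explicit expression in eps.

N = (37/32)/eps

Let eps > 0 be given. For m ≥ 1, |(-2m - 12)/(8m + 11) + 1/4| = |-74|/(8(8m + 11)) = 74/(8(8m + 11)).
Since 8m + 11 ≥ 8m for m ≥ 1, this is ≤ 74/(8·8m) = (37/32)/m.
So |(-2m - 12)/(8m + 11) + 1/4| < eps whenever m > (37/32)/eps.
Take N = (37/32)/eps. If m > N then |(-2m - 12)/(8m + 11) + 1/4| ≤ (37/32)/m < eps.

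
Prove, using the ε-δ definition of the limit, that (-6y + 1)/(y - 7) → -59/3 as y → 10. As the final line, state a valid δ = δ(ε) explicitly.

δ = min(3/2, (9/82)ε)

Let ε > 0. We want δ > 0 with 0 < |y − 10| < δ ⇒ |(-6y + 1)/(y - 7) + 59/3| < ε.
Combining over a common denominator, (-6y + 1)/(y - 7) + 59/3 = [(-6y + 1)·3 − (-59)·(y - 7)] / [3·(y - 7)] = 41(y − 10) / (3(y - 7)).
So |(-6y + 1)/(y - 7) + 59/3| = 41|y − 10| / (3·|y − 7|).
Require δ ≤ 3/2, so |y − 7| ≥ |3| − |y − 10| > 3 − 3/2 = 3/2.
Hence |(-6y + 1)/(y - 7) + 59/3| < 41|y − 10|/(3·(3/2)) = (82/9)|y − 10|, which is < ε once |y − 10| < (9/82)ε.
Take δ = min(3/2, (9/82)ε). Then 0 < |y − 10| < δ forces both bounds, so |(-6y + 1)/(y - 7) + 59/3| < ε.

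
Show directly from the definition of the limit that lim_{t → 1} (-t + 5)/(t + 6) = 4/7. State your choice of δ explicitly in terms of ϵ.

Fix ϵ > 0. We want δ > 0 with 0 < |t − 1| < δ ⇒ |(-t + 5)/(t + 6) − (4/7)| < ϵ.
Combining over a common denominator, (-t + 5)/(t + 6) − (4/7) = [(-t + 5)·7 − 4·(t + 6)] / [7·(t + 6)] = -11(t − 1) / (7(t + 6)).
So |(-t + 5)/(t + 6) − (4/7)| = 11|t − 1| / (7·|t + 6|).
Restrict δ ≤ 7/2. Then |t − 1| < 7/2 gives |t + 6| = |(t − 1) + 7| ≥ 7 − 7/2 = 7/2.
Hence |(-t + 5)/(t + 6) − (4/7)| < 11|t − 1|/(7·(7/2)) = (22/49)|t − 1|, which is < ϵ once |t − 1| < (49/22)ϵ.
Take δ = min(7/2, (49/22)ϵ). Then 0 < |t − 1| < δ forces both bounds, so |(-t + 5)/(t + 6) − (4/7)| < ϵ.

δ = min(7/2, (49/22)ϵ)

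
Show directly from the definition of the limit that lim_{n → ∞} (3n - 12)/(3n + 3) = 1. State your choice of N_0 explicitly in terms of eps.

N_0 = 5/eps

Fix eps > 0. For n ≥ 1, |(3n - 12)/(3n + 3) − 1| = |-45|/(3(3n + 3)) = 45/(3(3n + 3)).
Since 3n + 3 ≥ 3n for n ≥ 1, this is ≤ 45/(3·3n) = 5/n.
So |(3n - 12)/(3n + 3) − 1| < eps whenever n > 5/eps.
Take N_0 = 5/eps. If n > N_0 then |(3n - 12)/(3n + 3) − 1| ≤ 5/n < eps.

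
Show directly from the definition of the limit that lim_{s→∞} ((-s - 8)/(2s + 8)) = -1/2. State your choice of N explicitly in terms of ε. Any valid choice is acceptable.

Fix ε > 0. We seek N > 0 such that s > N implies |(-s - 8)/(2s + 8) + 1/2| < ε.
(-s - 8)/(2s + 8) + 1/2 = (2(-s - 8) − (-1)(2s + 8)) / (2(2s + 8)) = -8/(2(2s + 8)).
For s > 0 we have 2s + 8 > 2s, so |(-s - 8)/(2s + 8) + 1/2| = 8/(2(2s + 8)) < 8/(2·2s) = 2/s.
Thus |(-s - 8)/(2s + 8) + 1/2| < ε whenever s > 2/ε.
Take N = 2/ε. If s > N then |(-s - 8)/(2s + 8) + 1/2| < 2/s < ε.

N = 2/ε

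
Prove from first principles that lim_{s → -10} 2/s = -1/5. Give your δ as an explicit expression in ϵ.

δ = min(5, 25ϵ)

Let ϵ > 0 be given. We seek δ > 0 such that 0 < |s + 10| < δ implies |2/s + 1/5| < ϵ.
|2/s + 1/5| = 2·|-10 − s|/(10·|s|) = 2|s + 10|/(10|s|).
Require δ ≤ 5 so that |s| > 10 − 5 = 5, hence 10|s| > 50.
Then |2/s + 1/5| < 2|s + 10|/50, which is < ϵ when |s + 10| < 25ϵ.
Take δ = min(5, 25ϵ). Then 0 < |s + 10| < δ gives both |s + 10| < 5 and |s + 10| < 25ϵ, so |2/s + 1/5| < ϵ.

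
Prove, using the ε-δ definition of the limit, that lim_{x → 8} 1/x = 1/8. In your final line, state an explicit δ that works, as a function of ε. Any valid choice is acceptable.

δ = min(4, 32ε)

Suppose ε > 0. We seek δ > 0 such that 0 < |x − 8| < δ implies |1/x − (1/8)| < ε.
|1/x − (1/8)| = |8 − x|/(8·|x|) = |x − 8|/(8|x|).
Restrict δ ≤ 4. Then |x − 8| < 4 gives |x| > 4, so 8|x| > 32.
Then |1/x − (1/8)| < |x − 8|/32, which is < ε when |x − 8| < 32ε.
Take δ = min(4, 32ε). Then 0 < |x − 8| < δ gives both |x − 8| < 4 and |x − 8| < 32ε, so |1/x − (1/8)| < ε.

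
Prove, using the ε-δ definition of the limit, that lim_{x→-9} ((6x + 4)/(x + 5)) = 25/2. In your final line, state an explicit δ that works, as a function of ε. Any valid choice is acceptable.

δ = min(2, (4/13)ε)

Let ε > 0 be given. We want δ > 0 with 0 < |x + 9| < δ ⇒ |(6x + 4)/(x + 5) − (25/2)| < ε.
Combining over a common denominator, (6x + 4)/(x + 5) − (25/2) = [(6x + 4)·(-4) − (-50)·(x + 5)] / [(-4)·(x + 5)] = 26(x + 9) / ((-4)(x + 5)).
So |(6x + 4)/(x + 5) − (25/2)| = 26|x + 9| / (4·|x + 5|).
Restrict δ ≤ 2. Then |x + 9| < 2 gives |x + 5| = |(x + 9) + (-4)| ≥ 4 − 2 = 2.
Hence |(6x + 4)/(x + 5) − (25/2)| < 26|x + 9|/(4·2) = (13/4)|x + 9|, which is < ε once |x + 9| < (4/13)ε.
Take δ = min(2, (4/13)ε). Then 0 < |x + 9| < δ forces both bounds, so |(6x + 4)/(x + 5) − (25/2)| < ε.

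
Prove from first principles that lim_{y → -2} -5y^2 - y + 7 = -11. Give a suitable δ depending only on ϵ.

δ = min(1, ϵ/24)

Let ϵ > 0 be given. We want δ > 0 such that 0 < |y + 2| < δ implies |(-5y^2 - y + 7) + 11| < ϵ.
(-5y^2 - y + 7) + 11 = -5y^2 - y + 18 = (y + 2)(-5y + 9).
So |(-5y^2 - y + 7) + 11| = |y + 2|·|-5y + 9|.
Require δ ≤ 1. Then |y + 2| < 1 gives |y| < 3, and by the triangle inequality |-5y + 9| ≤ 5·3 + 9 = 24.
Hence |(-5y^2 - y + 7) + 11| ≤ 24|y + 2| < ϵ provided |y + 2| < ϵ/24.
Take δ = min(1, ϵ/24). Then 0 < |y + 2| < δ gives both |y + 2| < 1 and |y + 2| < ϵ/24, so |(-5y^2 - y + 7) + 11| < ϵ.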